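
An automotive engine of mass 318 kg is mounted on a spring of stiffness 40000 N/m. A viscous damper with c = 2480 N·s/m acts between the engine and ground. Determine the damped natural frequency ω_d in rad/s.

ω_n = √(k/m) = √(40000/318) = 11.22 rad/s.
Critical damping c_c = 2√(k·m) = 2√(40000 × 318) = 7133 N·s/m, so ζ = c/c_c = 2480/7133 = 0.3477.
ω_d = ω_n√(1 − ζ²) = 11.22 × √(1 − 0.121) = 10.52 rad/s.

10.5 rad/s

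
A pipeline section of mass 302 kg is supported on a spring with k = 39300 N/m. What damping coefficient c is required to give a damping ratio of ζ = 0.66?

4550 N·s/m

c_c = 2√(k·m) = 2√(39300 × 302) = 6890 N·s/m.
c = ζ·c_c = 0.66 × 6890 = 4548 N·s/m.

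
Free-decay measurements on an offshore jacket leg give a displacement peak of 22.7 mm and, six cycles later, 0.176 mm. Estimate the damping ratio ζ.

0.128

Logarithmic decrement δ = (1/n)·ln(x₀/x_n) = (1/6)·ln(22.7/0.176) = (1/6)·ln(129.0) = 0.8099.
ζ = δ/√(4π² + δ²) = 0.8099/√(39.48 + 0.656) = 0.8099/6.335 = 0.1278.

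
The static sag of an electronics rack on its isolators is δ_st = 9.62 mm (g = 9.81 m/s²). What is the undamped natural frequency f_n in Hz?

5.08 Hz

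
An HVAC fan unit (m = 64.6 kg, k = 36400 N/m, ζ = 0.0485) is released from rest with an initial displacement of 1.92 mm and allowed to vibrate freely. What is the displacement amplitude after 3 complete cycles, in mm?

0.769 mm

Logarithmic decrement δ = 2πζ/√(1 − ζ²) = 2π × 0.04850/√(1 − 0.00235) = 0.3051.
After n cycles, x_n/x₀ = e^(−nδ), so x_3 = 1.92 × e^(−3 × 0.3051) = 1.92 × 0.4004 = 0.7688 mm.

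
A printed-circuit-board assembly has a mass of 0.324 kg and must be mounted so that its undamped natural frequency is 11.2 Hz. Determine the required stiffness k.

ω_n = 2πf_n = 2π × 11.2 = 70.37 rad/s.
k = m·ω_n² = 0.324 × 70.37² = 0.324 × 4952 = 1605 N/m.

1600 N/m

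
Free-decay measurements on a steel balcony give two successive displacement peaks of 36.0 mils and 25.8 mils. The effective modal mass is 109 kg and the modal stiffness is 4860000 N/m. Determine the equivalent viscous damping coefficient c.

Logarithmic decrement δ = (1/n)·ln(x₀/x_n) = (1/1)·ln(36.0/25.8) = (1/1)·ln(1.395) = 0.3331.
ζ = δ/√(4π² + δ²) = 0.3331/√(39.48 + 0.111) = 0.3331/6.292 = 0.05295.
c = ζ · 2√(km) = 0.05295 × 2√(4860000 × 109) = 0.05295 × 46030 = 2437 N·s/m.

2440 N·s/m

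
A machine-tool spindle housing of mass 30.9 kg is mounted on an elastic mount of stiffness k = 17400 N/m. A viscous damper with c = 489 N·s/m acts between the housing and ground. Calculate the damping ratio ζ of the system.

0.333

ω_n = √(k/m) = √(17400/30.9) = 23.73 rad/s.
Critical damping c_c = 2√(k·m) = 2√(17400 × 30.9) = 1467 N·s/m, so ζ = c/c_c = 489/1467 = 0.3334.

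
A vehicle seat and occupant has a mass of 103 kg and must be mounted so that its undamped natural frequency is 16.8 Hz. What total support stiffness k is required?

ω_n = 2πf_n = 2π × 16.8 = 105.6 rad/s.
k = m·ω_n² = 103 × 105.6² = 103 × 11140 = 1148000 N/m.

1150000 N/m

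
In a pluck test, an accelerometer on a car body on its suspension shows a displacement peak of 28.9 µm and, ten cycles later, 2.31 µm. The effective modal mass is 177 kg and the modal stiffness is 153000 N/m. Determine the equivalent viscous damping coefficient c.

418 N·s/m

Logarithmic decrement δ = (1/n)·ln(x₀/x_n) = (1/10)·ln(28.9/2.31) = (1/10)·ln(12.51) = 0.2527.
ζ = δ/√(4π² + δ²) = 0.2527/√(39.48 + 0.0638) = 0.2527/6.288 = 0.04018.
c = ζ · 2√(km) = 0.04018 × 2√(153000 × 177) = 0.04018 × 10410 = 418.2 N·s/m.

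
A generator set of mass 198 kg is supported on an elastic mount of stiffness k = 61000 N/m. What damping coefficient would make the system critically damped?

6950 N·s/m

c_c = 2√(k·m) = 2√(61000 × 198) = 2 × 3475 = 6951 N·s/m.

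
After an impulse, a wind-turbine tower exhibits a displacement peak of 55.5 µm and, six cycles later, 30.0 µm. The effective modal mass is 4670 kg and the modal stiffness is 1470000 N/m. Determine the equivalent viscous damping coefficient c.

2700 N·s/m

Logarithmic decrement δ = (1/n)·ln(x₀/x_n) = (1/6)·ln(55.5/30.0) = (1/6)·ln(1.850) = 0.1025.
ζ = δ/√(4π² + δ²) = 0.1025/√(39.48 + 0.0105) = 0.1025/6.284 = 0.01632.
c = ζ · 2√(km) = 0.01632 × 2√(1470000 × 4670) = 0.01632 × 165700 = 2704 N·s/m.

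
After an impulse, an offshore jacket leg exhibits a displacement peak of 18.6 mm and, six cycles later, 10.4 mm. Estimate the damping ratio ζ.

0.0154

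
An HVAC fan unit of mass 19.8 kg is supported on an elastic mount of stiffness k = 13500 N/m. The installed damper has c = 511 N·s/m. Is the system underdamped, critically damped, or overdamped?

underdamped

c_c = 2√(k·m) = 1034 N·s/m; ζ = c/c_c = 511/1034 = 0.494.
Since ζ < 1 the system is underdamped.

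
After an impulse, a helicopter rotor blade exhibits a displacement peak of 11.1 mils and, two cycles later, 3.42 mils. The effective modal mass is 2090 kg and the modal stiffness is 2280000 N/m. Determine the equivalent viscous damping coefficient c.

12900 N·s/m

Logarithmic decrement δ = (1/n)·ln(x₀/x_n) = (1/2)·ln(11.1/3.42) = (1/2)·ln(3.246) = 0.5887.
ζ = δ/√(4π² + δ²) = 0.5887/√(39.48 + 0.347) = 0.5887/6.311 = 0.09328.
c = ζ · 2√(km) = 0.09328 × 2√(2280000 × 2090) = 0.09328 × 138100 = 12880 N·s/m.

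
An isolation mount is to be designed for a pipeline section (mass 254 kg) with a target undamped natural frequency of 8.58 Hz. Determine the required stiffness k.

738000 N/m

ω_n = 2πf_n = 2π × 8.58 = 53.91 rad/s.
k = m·ω_n² = 254 × 53.91² = 254 × 2906 = 738200 N/m.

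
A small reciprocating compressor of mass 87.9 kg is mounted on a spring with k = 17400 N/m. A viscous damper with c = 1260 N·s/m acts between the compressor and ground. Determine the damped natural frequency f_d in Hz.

1.93 Hz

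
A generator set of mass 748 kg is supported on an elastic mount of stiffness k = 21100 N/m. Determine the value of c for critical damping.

c_c = 2√(k·m) = 2√(21100 × 748) = 2 × 3973 = 7946 N·s/m.

7950 N·s/m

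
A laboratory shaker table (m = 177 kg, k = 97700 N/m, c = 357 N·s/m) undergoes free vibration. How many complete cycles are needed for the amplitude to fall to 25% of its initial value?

ζ = c/(2√(km)) = 357/(2√(97700 × 177)) = 357/8317 = 0.04292.
Logarithmic decrement δ = 2πζ/√(1 − ζ²) = 2π × 0.04292/√(1 − 0.00184) = 0.2700.
x_n/x₀ = e^(−nδ) ≤ 0.25; take ln: n ≥ ln(1/0.25)/δ = 1.386/0.2700 = 5.135.
So 6 complete cycles are required.

6 cycles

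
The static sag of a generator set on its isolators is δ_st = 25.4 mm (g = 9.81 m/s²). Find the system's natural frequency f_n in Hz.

3.13 Hz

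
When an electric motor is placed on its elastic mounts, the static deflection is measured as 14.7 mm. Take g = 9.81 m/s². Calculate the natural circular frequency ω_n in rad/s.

ω_n = √(g/δ_st) = √(9.81/0.0147) = √667.3 = 25.83 rad/s.

25.8 rad/s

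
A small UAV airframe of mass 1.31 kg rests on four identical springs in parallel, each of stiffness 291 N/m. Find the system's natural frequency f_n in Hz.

4.74 Hz

Parallel springs add: k_eq = 4 × 291 = 1164 N/m.
ω_n = √(k_eq/m) = √(1164/1.31) = √888.5 = 29.81 rad/s.
f_n = ω_n/(2π) = 29.81/6.283 = 4.744 Hz.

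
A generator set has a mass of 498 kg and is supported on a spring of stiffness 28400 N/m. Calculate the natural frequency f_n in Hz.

1.20 Hz

ω_n = √(k/m) = √(28400/498) = √57.03 = 7.552 rad/s.
f_n = ω_n/(2π) = 7.552/6.283 = 1.202 Hz.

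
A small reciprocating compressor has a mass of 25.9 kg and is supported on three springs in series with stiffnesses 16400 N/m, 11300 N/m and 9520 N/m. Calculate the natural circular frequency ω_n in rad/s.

Series springs: 1/k_eq = 1/16400 + 1/11300 + 1/9520 = 0.0002545, so k_eq = 3929 N/m.
ω_n = √(k_eq/m) = √(3929/25.9) = √151.7 = 12.32 rad/s.

12.3 rad/s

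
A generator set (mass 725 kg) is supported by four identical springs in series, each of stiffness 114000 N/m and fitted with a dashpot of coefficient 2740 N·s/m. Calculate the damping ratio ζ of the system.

Series springs: 1/k_eq = 4/114000, so k_eq = 114000/4 = 28500 N/m.
ω_n = √(k_eq/m) = √(28500/725) = 6.270 rad/s.
Critical damping c_c = 2√(k_eq·m) = 2√(28500 × 725) = 9091 N·s/m, so ζ = c/c_c = 2740/9091 = 0.3014.

0.301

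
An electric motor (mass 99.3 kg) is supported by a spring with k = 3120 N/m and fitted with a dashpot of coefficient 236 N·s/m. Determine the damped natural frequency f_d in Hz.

ω_n = √(k/m) = √(3120/99.3) = 5.605 rad/s.
Critical damping c_c = 2√(k·m) = 2√(3120 × 99.3) = 1113 N·s/m, so ζ = c/c_c = 236/1113 = 0.2120.
ω_d = ω_n√(1 − ζ²) = 5.605 × √(1 − 0.0449) = 5.478 rad/s.
f_d = ω_d/(2π) = 0.8718 Hz.

0.872 Hz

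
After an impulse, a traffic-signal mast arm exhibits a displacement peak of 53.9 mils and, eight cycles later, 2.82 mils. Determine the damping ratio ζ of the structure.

0.0586

Logarithmic decrement δ = (1/n)·ln(x₀/x_n) = (1/8)·ln(53.9/2.82) = (1/8)·ln(19.11) = 0.3688.
ζ = δ/√(4π² + δ²) = 0.3688/√(39.48 + 0.136) = 0.3688/6.294 = 0.05860.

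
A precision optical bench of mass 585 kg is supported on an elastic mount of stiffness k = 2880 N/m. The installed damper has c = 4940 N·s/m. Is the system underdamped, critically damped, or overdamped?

overdamped

c_c = 2√(k·m) = 2596 N·s/m; ζ = c/c_c = 4940/2596 = 1.90.
Since ζ > 1 the system is overdamped.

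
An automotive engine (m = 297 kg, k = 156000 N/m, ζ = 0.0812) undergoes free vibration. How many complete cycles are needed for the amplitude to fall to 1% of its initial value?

Logarithmic decrement δ = 2πζ/√(1 − ζ²) = 2π × 0.08120/√(1 − 0.00659) = 0.5119.
x_n/x₀ = e^(−nδ) ≤ 0.01; take ln: n ≥ ln(1/0.01)/δ = 4.605/0.5119 = 8.996.
So 9 complete cycles are required.

9 cycles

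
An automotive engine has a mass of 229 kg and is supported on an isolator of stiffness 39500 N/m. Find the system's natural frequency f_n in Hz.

ω_n = √(k/m) = √(39500/229) = √172.5 = 13.13 rad/s.
f_n = ω_n/(2π) = 13.13/6.283 = 2.090 Hz.

2.09 Hz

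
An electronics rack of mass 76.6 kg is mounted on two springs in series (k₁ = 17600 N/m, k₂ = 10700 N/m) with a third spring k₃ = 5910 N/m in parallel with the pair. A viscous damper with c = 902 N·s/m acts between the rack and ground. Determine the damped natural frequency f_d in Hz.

Series pair: k_s = k₁k₂/(k₁+k₂) = (17600)(10700)/(17600 + 10700) = 6654 N/m. In parallel with k₃: k_eq = 6654 + 5910 = 12560 N/m.
ω_n = √(k_eq/m) = √(12560/76.6) = 12.81 rad/s.
Critical damping c_c = 2√(k_eq·m) = 2√(12560 × 76.6) = 1962 N·s/m, so ζ = c/c_c = 902/1962 = 0.4597.
ω_d = ω_n√(1 − ζ²) = 12.81 × √(1 − 0.211) = 11.37 rad/s.
f_d = ω_d/(2π) = 1.810 Hz.

1.81 Hz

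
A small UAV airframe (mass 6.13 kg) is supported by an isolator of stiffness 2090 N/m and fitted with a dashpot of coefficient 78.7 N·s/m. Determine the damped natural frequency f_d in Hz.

ω_n = √(k/m) = √(2090/6.13) = 18.46 rad/s.
Critical damping c_c = 2√(k·m) = 2√(2090 × 6.13) = 226.4 N·s/m, so ζ = c/c_c = 78.7/226.4 = 0.3476.
ω_d = ω_n√(1 − ζ²) = 18.46 × √(1 − 0.121) = 17.31 rad/s.
f_d = ω_d/(2π) = 2.755 Hz.

2.76 Hz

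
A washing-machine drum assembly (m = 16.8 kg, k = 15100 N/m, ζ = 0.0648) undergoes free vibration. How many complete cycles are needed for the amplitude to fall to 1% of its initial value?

Logarithmic decrement δ = 2πζ/√(1 − ζ²) = 2π × 0.06480/√(1 − 0.00420) = 0.4080.
x_n/x₀ = e^(−nδ) ≤ 0.01; take ln: n ≥ ln(1/0.01)/δ = 4.605/0.4080 = 11.29.
So 12 complete cycles are required.

12 cycles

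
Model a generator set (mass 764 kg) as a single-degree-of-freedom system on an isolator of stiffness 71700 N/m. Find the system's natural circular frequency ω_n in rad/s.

9.69 rad/s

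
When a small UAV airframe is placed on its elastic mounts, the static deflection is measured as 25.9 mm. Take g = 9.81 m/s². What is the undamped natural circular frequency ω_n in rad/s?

19.5 rad/s

ω_n = √(g/δ_st) = √(9.81/0.0259) = √378.8 = 19.46 rad/s.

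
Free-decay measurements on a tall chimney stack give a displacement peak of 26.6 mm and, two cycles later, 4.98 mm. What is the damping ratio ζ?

Logarithmic decrement δ = (1/n)·ln(x₀/x_n) = (1/2)·ln(26.6/4.98) = (1/2)·ln(5.341) = 0.8377.
ζ = δ/√(4π² + δ²) = 0.8377/√(39.48 + 0.702) = 0.8377/6.339 = 0.1322.

0.132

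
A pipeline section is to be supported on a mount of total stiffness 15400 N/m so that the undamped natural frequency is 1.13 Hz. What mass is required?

ω_n = 2πf_n = 2π × 1.13 = 7.100 rad/s.
m = k/ω_n² = 15400/7.100² = 15400/50.41 = 305.5 kg.

305 kg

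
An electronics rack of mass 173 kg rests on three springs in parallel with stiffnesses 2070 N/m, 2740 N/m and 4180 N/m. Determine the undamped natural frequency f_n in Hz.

Parallel springs add: k_eq = 2070 + 2740 + 4180 = 8990 N/m.
ω_n = √(k_eq/m) = √(8990/173) = √51.97 = 7.209 rad/s.
f_n = ω_n/(2π) = 7.209/6.283 = 1.147 Hz.

1.15 Hz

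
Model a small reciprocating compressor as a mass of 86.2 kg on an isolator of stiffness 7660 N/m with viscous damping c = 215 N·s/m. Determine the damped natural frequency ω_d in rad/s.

9.34 rad/s

ω_n = √(k/m) = √(7660/86.2) = 9.427 rad/s.
Critical damping c_c = 2√(k·m) = 2√(7660 × 86.2) = 1625 N·s/m, so ζ = c/c_c = 215/1625 = 0.1323.
ω_d = ω_n√(1 − ζ²) = 9.427 × √(1 − 0.0175) = 9.344 rad/s.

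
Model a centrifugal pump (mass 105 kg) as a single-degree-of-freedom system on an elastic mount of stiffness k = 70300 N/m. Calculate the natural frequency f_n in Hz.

4.12 Hz

ω_n = √(k/m) = √(70300/105) = √669.5 = 25.88 rad/s.
f_n = ω_n/(2π) = 25.88/6.283 = 4.118 Hz.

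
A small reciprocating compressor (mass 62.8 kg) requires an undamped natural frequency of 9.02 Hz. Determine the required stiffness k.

ω_n = 2πf_n = 2π × 9.02 = 56.67 rad/s.
k = m·ω_n² = 62.8 × 56.67² = 62.8 × 3212 = 201700 N/m.

202000 N/m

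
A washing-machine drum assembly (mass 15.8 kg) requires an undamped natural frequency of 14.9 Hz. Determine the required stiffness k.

138000 N/m

ω_n = 2πf_n = 2π × 14.9 = 93.62 rad/s.
k = m·ω_n² = 15.8 × 93.62² = 15.8 × 8765 = 138500 N/m.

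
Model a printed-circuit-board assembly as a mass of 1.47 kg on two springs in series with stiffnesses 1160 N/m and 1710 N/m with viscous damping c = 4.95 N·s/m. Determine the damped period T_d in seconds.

Series springs: 1/k_eq = 1/1160 + 1/1710 = 0.001447, so k_eq = 691.1 N/m.
ω_n = √(k_eq/m) = √(691.1/1.47) = 21.68 rad/s.
Critical damping c_c = 2√(k_eq·m) = 2√(691.1 × 1.47) = 63.75 N·s/m, so ζ = c/c_c = 4.95/63.75 = 0.07765.
ω_d = ω_n√(1 − ζ²) = 21.68 × √(1 − 0.00603) = 21.62 rad/s.
T_d = 2π/ω_d = 0.2906 s.

0.291 s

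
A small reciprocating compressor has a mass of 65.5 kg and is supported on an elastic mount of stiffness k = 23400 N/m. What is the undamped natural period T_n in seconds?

ω_n = √(k/m) = √(23400/65.5) = √357.3 = 18.90 rad/s.
T_n = 2π/ω_n = 6.283/18.90 = 0.3324 s.

0.332 s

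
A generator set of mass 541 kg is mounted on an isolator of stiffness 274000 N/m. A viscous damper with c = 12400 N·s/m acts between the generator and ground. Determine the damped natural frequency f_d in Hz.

3.08 Hz

ω_n = √(k/m) = √(274000/541) = 22.50 rad/s.
Critical damping c_c = 2√(k·m) = 2√(274000 × 541) = 24350 N·s/m, so ζ = c/c_c = 12400/24350 = 0.5092.
ω_d = ω_n√(1 − ζ²) = 22.50 × √(1 − 0.259) = 19.37 rad/s.
f_d = ω_d/(2π) = 3.083 Hz.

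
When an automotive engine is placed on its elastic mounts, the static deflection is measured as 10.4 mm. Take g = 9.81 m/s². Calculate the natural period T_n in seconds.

ω_n = √(g/δ_st) = √(9.81/0.0104) = √943.3 = 30.71 rad/s.
T_n = 2π/ω_n = 6.283/30.71 = 0.2046 s.

0.205 s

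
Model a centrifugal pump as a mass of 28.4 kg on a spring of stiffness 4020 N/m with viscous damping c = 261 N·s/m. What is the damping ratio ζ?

ω_n = √(k/m) = √(4020/28.4) = 11.90 rad/s.
Critical damping c_c = 2√(k·m) = 2√(4020 × 28.4) = 675.8 N·s/m, so ζ = c/c_c = 261/675.8 = 0.3862.

0.386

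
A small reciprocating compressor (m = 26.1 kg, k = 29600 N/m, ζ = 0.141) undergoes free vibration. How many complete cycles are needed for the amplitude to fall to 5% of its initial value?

4 cycles

Logarithmic decrement δ = 2πζ/√(1 − ζ²) = 2π × 0.1410/√(1 − 0.0199) = 0.8949.
x_n/x₀ = e^(−nδ) ≤ 0.05; take ln: n ≥ ln(1/0.05)/δ = 2.996/0.8949 = 3.348.
So 4 complete cycles are required.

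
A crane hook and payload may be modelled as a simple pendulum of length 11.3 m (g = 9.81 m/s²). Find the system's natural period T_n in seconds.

6.74 s

For a simple pendulum ω_n = √(g/L) = √(9.81/11.3) = √0.8681 = 0.9317 rad/s.
T_n = 2π/ω_n = 6.283/0.9317 = 6.743 s.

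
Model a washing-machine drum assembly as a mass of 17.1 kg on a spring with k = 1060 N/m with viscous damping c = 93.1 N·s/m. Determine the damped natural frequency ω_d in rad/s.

ω_n = √(k/m) = √(1060/17.1) = 7.873 rad/s.
Critical damping c_c = 2√(k·m) = 2√(1060 × 17.1) = 269.3 N·s/m, so ζ = c/c_c = 93.1/269.3 = 0.3458.
ω_d = ω_n√(1 − ζ²) = 7.873 × √(1 − 0.120) = 7.388 rad/s.

7.39 rad/s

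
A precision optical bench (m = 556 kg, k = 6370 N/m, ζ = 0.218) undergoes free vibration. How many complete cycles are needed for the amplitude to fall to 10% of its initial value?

Logarithmic decrement δ = 2πζ/√(1 − ζ²) = 2π × 0.2180/√(1 − 0.0475) = 1.403.
x_n/x₀ = e^(−nδ) ≤ 0.1; take ln: n ≥ ln(1/0.1)/δ = 2.303/1.403 = 1.641.
So 2 complete cycles are required.

2 cycles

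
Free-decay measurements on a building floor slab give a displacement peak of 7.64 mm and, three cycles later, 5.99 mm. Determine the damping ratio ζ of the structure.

0.0129

Logarithmic decrement δ = (1/n)·ln(x₀/x_n) = (1/3)·ln(7.64/5.99) = (1/3)·ln(1.275) = 0.08110.
ζ = δ/√(4π² + δ²) = 0.08110/√(39.48 + 0.00658) = 0.08110/6.284 = 0.01291.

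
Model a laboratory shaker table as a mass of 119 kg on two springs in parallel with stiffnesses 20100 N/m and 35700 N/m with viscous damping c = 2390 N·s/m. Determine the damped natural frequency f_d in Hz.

3.05 Hz

Parallel springs add: k_eq = 20100 + 35700 = 55800 N/m.
ω_n = √(k_eq/m) = √(55800/119) = 21.65 rad/s.
Critical damping c_c = 2√(k_eq·m) = 2√(55800 × 119) = 5154 N·s/m, so ζ = c/c_c = 2390/5154 = 0.4637.
ω_d = ω_n√(1 − ζ²) = 21.65 × √(1 − 0.215) = 19.19 rad/s.
f_d = ω_d/(2π) = 3.053 Hz.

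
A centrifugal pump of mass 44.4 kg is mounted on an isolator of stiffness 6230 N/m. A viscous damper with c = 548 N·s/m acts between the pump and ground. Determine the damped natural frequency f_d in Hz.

1.61 Hz

ω_n = √(k/m) = √(6230/44.4) = 11.85 rad/s.
Critical damping c_c = 2√(k·m) = 2√(6230 × 44.4) = 1052 N·s/m, so ζ = c/c_c = 548/1052 = 0.5210.
ω_d = ω_n√(1 − ζ²) = 11.85 × √(1 − 0.271) = 10.11 rad/s.
f_d = ω_d/(2π) = 1.609 Hz.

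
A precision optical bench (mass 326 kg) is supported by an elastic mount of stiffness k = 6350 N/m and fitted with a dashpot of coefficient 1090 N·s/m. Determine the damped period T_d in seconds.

ω_n = √(k/m) = √(6350/326) = 4.413 rad/s.
Critical damping c_c = 2√(k·m) = 2√(6350 × 326) = 2878 N·s/m, so ζ = c/c_c = 1090/2878 = 0.3788.
ω_d = ω_n√(1 − ζ²) = 4.413 × √(1 − 0.143) = 4.085 rad/s.
T_d = 2π/ω_d = 1.538 s.

1.54 s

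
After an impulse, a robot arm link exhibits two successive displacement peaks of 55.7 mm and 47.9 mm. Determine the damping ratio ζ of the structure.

0.0240

Logarithmic decrement δ = (1/n)·ln(x₀/x_n) = (1/1)·ln(55.7/47.9) = (1/1)·ln(1.163) = 0.1509.
ζ = δ/√(4π² + δ²) = 0.1509/√(39.48 + 0.0228) = 0.1509/6.285 = 0.02400.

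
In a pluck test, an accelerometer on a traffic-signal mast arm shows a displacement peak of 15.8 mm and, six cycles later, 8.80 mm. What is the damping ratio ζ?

0.0155

Logarithmic decrement δ = (1/n)·ln(x₀/x_n) = (1/6)·ln(15.8/8.80) = (1/6)·ln(1.795) = 0.09754.
ζ = δ/√(4π² + δ²) = 0.09754/√(39.48 + 0.00951) = 0.09754/6.284 = 0.01552.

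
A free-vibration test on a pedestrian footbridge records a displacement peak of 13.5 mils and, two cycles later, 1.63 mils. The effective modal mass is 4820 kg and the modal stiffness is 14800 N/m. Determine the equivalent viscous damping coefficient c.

2800 N·s/m

Logarithmic decrement δ = (1/n)·ln(x₀/x_n) = (1/2)·ln(13.5/1.63) = (1/2)·ln(8.282) = 1.057.
ζ = δ/√(4π² + δ²) = 1.057/√(39.48 + 1.12) = 1.057/6.371 = 0.1659.
c = ζ · 2√(km) = 0.1659 × 2√(14800 × 4820) = 0.1659 × 16890 = 2802 N·s/m.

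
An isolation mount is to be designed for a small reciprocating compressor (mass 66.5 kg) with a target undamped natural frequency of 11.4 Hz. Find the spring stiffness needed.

ω_n = 2πf_n = 2π × 11.4 = 71.63 rad/s.
k = m·ω_n² = 66.5 × 71.63² = 66.5 × 5131 = 341200 N/m.

341000 N/m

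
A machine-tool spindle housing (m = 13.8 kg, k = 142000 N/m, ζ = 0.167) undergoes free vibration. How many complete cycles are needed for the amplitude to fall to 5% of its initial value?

3 cycles

Logarithmic decrement δ = 2πζ/√(1 − ζ²) = 2π × 0.1670/√(1 − 0.0279) = 1.064.
x_n/x₀ = e^(−nδ) ≤ 0.05; take ln: n ≥ ln(1/0.05)/δ = 2.996/1.064 = 2.815.
So 3 complete cycles are required.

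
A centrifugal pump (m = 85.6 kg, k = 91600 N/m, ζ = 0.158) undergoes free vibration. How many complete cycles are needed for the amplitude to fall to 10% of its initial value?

Logarithmic decrement δ = 2πζ/√(1 − ζ²) = 2π × 0.1580/√(1 − 0.0250) = 1.005.
x_n/x₀ = e^(−nδ) ≤ 0.1; take ln: n ≥ ln(1/0.1)/δ = 2.303/1.005 = 2.290.
So 3 complete cycles are required.

3 cycles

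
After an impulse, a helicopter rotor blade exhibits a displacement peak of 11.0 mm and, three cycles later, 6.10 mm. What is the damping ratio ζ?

0.0313

Logarithmic decrement δ = (1/n)·ln(x₀/x_n) = (1/3)·ln(11.0/6.10) = (1/3)·ln(1.803) = 0.1965.
ζ = δ/√(4π² + δ²) = 0.1965/√(39.48 + 0.0386) = 0.1965/6.286 = 0.03126.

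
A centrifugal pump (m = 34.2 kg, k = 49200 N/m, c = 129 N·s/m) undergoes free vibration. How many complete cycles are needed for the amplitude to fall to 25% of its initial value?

5 cycles

ζ = c/(2√(km)) = 129/(2√(49200 × 34.2)) = 129/2594 = 0.04972.
Logarithmic decrement δ = 2πζ/√(1 − ζ²) = 2π × 0.04972/√(1 − 0.00247) = 0.3128.
x_n/x₀ = e^(−nδ) ≤ 0.25; take ln: n ≥ ln(1/0.25)/δ = 1.386/0.3128 = 4.432.
So 5 complete cycles are required.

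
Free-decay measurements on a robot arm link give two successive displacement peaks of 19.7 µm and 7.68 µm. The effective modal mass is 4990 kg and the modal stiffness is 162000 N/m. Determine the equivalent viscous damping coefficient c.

Logarithmic decrement δ = (1/n)·ln(x₀/x_n) = (1/1)·ln(19.7/7.68) = (1/1)·ln(2.565) = 0.9420.
ζ = δ/√(4π² + δ²) = 0.9420/√(39.48 + 0.887) = 0.9420/6.353 = 0.1483.
c = ζ · 2√(km) = 0.1483 × 2√(162000 × 4990) = 0.1483 × 56860 = 8431 N·s/m.

8430 N·s/m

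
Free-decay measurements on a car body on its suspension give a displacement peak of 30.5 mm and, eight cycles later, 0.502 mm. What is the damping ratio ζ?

0.0814

Logarithmic decrement δ = (1/n)·ln(x₀/x_n) = (1/8)·ln(30.5/0.502) = (1/8)·ln(60.76) = 0.5134.
ζ = δ/√(4π² + δ²) = 0.5134/√(39.48 + 0.264) = 0.5134/6.304 = 0.08143.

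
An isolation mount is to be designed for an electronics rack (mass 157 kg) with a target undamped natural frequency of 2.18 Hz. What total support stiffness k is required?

ω_n = 2πf_n = 2π × 2.18 = 13.70 rad/s.
k = m·ω_n² = 157 × 13.70² = 157 × 187.6 = 29460 N/m.

29500 N/m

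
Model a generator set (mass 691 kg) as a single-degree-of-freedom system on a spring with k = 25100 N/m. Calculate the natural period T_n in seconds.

1.04 s

ω_n = √(k/m) = √(25100/691) = √36.32 = 6.027 rad/s.
T_n = 2π/ω_n = 6.283/6.027 = 1.043 s.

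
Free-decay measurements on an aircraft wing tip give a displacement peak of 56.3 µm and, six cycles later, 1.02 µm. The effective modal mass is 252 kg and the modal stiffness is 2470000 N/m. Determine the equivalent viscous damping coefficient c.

5280 N·s/m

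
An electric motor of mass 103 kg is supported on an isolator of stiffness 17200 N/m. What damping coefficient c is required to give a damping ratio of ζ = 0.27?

719 N·s/m

c_c = 2√(k·m) = 2√(17200 × 103) = 2662 N·s/m.
c = ζ·c_c = 0.27 × 2662 = 718.7 N·s/m.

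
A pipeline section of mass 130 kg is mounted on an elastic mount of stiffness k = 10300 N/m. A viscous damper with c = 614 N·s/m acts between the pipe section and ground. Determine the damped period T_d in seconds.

ω_n = √(k/m) = √(10300/130) = 8.901 rad/s.
Critical damping c_c = 2√(k·m) = 2√(10300 × 130) = 2314 N·s/m, so ζ = c/c_c = 614/2314 = 0.2653.
ω_d = ω_n√(1 − ζ²) = 8.901 × √(1 − 0.0704) = 8.582 rad/s.
T_d = 2π/ω_d = 0.7321 s.

0.732 s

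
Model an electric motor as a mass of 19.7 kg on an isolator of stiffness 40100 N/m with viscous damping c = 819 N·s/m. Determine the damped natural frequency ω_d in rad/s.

40.0 rad/s

ω_n = √(k/m) = √(40100/19.7) = 45.12 rad/s.
Critical damping c_c = 2√(k·m) = 2√(40100 × 19.7) = 1778 N·s/m, so ζ = c/c_c = 819/1778 = 0.4607.
ω_d = ω_n√(1 − ζ²) = 45.12 × √(1 − 0.212) = 40.04 rad/s.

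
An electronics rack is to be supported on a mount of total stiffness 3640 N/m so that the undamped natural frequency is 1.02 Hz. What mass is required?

88.6 kg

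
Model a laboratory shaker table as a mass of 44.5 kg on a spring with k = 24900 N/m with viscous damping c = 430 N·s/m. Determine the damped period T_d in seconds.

0.271 s

ω_n = √(k/m) = √(24900/44.5) = 23.65 rad/s.
Critical damping c_c = 2√(k·m) = 2√(24900 × 44.5) = 2105 N·s/m, so ζ = c/c_c = 430/2105 = 0.2042.
ω_d = ω_n√(1 − ζ²) = 23.65 × √(1 − 0.0417) = 23.16 rad/s.
T_d = 2π/ω_d = 0.2713 s.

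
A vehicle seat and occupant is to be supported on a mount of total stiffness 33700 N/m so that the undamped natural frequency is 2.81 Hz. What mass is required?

108 kg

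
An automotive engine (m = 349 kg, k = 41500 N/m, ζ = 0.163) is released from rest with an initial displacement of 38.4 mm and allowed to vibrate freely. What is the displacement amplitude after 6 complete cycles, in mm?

0.0758 mm

Logarithmic decrement δ = 2πζ/√(1 − ζ²) = 2π × 0.1630/√(1 − 0.0266) = 1.038.
After n cycles, x_n/x₀ = e^(−nδ), so x_6 = 38.4 × e^(−6 × 1.038) = 38.4 × 0.001973 = 0.07576 mm.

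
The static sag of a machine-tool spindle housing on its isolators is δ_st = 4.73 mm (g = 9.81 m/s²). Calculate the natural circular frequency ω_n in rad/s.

ω_n = √(g/δ_st) = √(9.81/0.00473) = √2074 = 45.54 rad/s.

45.5 rad/s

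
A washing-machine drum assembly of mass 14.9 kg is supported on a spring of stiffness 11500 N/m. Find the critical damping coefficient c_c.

c_c = 2√(k·m) = 2√(11500 × 14.9) = 2 × 413.9 = 827.9 N·s/m.

828 N·s/m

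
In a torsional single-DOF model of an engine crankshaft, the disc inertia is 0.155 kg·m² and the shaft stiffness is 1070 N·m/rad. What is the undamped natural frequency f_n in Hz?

ω_n = √(k_t/J) = √(1070/0.155) = √6903 = 83.09 rad/s.
f_n = ω_n/(2π) = 83.09/6.283 = 13.22 Hz.

13.2 Hz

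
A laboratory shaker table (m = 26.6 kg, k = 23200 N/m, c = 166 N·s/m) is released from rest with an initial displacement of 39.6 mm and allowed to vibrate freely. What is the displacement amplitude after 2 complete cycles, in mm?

10.4 mm

ζ = c/(2√(km)) = 166/(2√(23200 × 26.6)) = 166/1571 = 0.1057.
Logarithmic decrement δ = 2πζ/√(1 − ζ²) = 2π × 0.1057/√(1 − 0.0112) = 0.6676.
After n cycles, x_n/x₀ = e^(−nδ), so x_2 = 39.6 × e^(−2 × 0.6676) = 39.6 × 0.2631 = 10.42 mm.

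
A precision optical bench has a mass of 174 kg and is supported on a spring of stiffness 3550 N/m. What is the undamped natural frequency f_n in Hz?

0.719 Hz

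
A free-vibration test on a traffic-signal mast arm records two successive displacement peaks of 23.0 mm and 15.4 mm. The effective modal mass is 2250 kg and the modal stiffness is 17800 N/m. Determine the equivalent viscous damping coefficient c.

Logarithmic decrement δ = (1/n)·ln(x₀/x_n) = (1/1)·ln(23.0/15.4) = (1/1)·ln(1.494) = 0.4011.
ζ = δ/√(4π² + δ²) = 0.4011/√(39.48 + 0.161) = 0.4011/6.296 = 0.06371.
c = ζ · 2√(km) = 0.06371 × 2√(17800 × 2250) = 0.06371 × 12660 = 806.4 N·s/m.

806 N·s/m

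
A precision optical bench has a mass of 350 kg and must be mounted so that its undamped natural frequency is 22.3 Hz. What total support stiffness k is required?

6870000 N/m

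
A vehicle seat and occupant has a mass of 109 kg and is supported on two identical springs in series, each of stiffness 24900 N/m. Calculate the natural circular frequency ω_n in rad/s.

10.7 rad/s

Series springs: 1/k_eq = 2/24900, so k_eq = 24900/2 = 12450 N/m.
ω_n = √(k_eq/m) = √(12450/109) = √114.2 = 10.69 rad/s.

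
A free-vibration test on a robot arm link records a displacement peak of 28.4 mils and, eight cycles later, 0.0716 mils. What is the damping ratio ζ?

Logarithmic decrement δ = (1/n)·ln(x₀/x_n) = (1/8)·ln(28.4/0.0716) = (1/8)·ln(396.6) = 0.7479.
ζ = δ/√(4π² + δ²) = 0.7479/√(39.48 + 0.559) = 0.7479/6.328 = 0.1182.

0.118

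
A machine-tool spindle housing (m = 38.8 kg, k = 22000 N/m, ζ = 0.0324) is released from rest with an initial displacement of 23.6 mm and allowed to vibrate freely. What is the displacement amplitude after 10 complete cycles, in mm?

3.08 mm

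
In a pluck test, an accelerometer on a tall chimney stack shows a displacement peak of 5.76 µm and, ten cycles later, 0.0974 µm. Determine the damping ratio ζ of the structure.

Logarithmic decrement δ = (1/n)·ln(x₀/x_n) = (1/10)·ln(5.76/0.0974) = (1/10)·ln(59.14) = 0.4080.
ζ = δ/√(4π² + δ²) = 0.4080/√(39.48 + 0.166) = 0.4080/6.296 = 0.06480.

0.0648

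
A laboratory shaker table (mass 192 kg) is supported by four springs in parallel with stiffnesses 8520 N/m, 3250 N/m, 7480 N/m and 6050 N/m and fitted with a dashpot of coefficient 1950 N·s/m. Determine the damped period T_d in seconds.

Parallel springs add: k_eq = 8520 + 3250 + 7480 + 6050 = 25300 N/m.
ω_n = √(k_eq/m) = √(25300/192) = 11.48 rad/s.
Critical damping c_c = 2√(k_eq·m) = 2√(25300 × 192) = 4408 N·s/m, so ζ = c/c_c = 1950/4408 = 0.4424.
ω_d = ω_n√(1 − ζ²) = 11.48 × √(1 − 0.196) = 10.29 rad/s.
T_d = 2π/ω_d = 0.6103 s.

0.610 s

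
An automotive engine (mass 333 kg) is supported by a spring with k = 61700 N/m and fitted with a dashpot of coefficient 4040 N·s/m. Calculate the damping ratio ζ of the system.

0.446

ω_n = √(k/m) = √(61700/333) = 13.61 rad/s.
Critical damping c_c = 2√(k·m) = 2√(61700 × 333) = 9066 N·s/m, so ζ = c/c_c = 4040/9066 = 0.4456.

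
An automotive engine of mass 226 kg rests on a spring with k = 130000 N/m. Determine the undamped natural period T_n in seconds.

ω_n = √(k/m) = √(130000/226) = √575.2 = 23.98 rad/s.
T_n = 2π/ω_n = 6.283/23.98 = 0.2620 s.

0.262 s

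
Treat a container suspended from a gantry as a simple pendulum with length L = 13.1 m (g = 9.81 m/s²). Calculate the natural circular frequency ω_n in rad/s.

For a simple pendulum ω_n = √(g/L) = √(9.81/13.1) = √0.7489 = 0.8654 rad/s.

0.865 rad/s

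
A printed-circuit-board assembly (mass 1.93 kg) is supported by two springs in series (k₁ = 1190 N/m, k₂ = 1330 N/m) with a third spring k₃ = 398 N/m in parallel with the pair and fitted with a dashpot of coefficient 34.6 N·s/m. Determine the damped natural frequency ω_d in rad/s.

21.2 rad/s

Series pair: k_s = k₁k₂/(k₁+k₂) = (1190)(1330)/(1190 + 1330) = 628.1 N/m. In parallel with k₃: k_eq = 628.1 + 398 = 1026 N/m.
ω_n = √(k_eq/m) = √(1026/1.93) = 23.06 rad/s.
Critical damping c_c = 2√(k_eq·m) = 2√(1026 × 1.93) = 89.00 N·s/m, so ζ = c/c_c = 34.6/89.00 = 0.3888.
ω_d = ω_n√(1 − ζ²) = 23.06 × √(1 − 0.151) = 21.24 rad/s.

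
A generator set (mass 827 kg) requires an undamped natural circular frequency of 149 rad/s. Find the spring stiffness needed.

18400000 N/m

k = m·ω_n² = 827 × 149.0² = 827 × 22200 = 18360000 N/m.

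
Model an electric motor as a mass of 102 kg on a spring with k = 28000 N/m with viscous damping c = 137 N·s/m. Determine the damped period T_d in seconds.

0.380 s

ω_n = √(k/m) = √(28000/102) = 16.57 rad/s.
Critical damping c_c = 2√(k·m) = 2√(28000 × 102) = 3380 N·s/m, so ζ = c/c_c = 137/3380 = 0.04053.
ω_d = ω_n√(1 − ζ²) = 16.57 × √(1 − 0.00164) = 16.55 rad/s.
T_d = 2π/ω_d = 0.3795 s.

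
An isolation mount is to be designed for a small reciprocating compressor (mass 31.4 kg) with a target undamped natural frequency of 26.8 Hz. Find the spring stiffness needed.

890000 N/m

ω_n = 2πf_n = 2π × 26.8 = 168.4 rad/s.
k = m·ω_n² = 31.4 × 168.4² = 31.4 × 28350 = 890300 N/m.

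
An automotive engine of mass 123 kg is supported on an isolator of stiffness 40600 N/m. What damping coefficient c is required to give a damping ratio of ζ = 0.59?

c_c = 2√(k·m) = 2√(40600 × 123) = 4469 N·s/m.
c = ζ·c_c = 0.59 × 4469 = 2637 N·s/m.

2640 N·s/m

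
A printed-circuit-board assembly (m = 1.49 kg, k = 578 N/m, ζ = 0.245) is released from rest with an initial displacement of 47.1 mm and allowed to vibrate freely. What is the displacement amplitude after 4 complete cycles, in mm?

Logarithmic decrement δ = 2πζ/√(1 − ζ²) = 2π × 0.2450/√(1 − 0.0600) = 1.588.
After n cycles, x_n/x₀ = e^(−nδ), so x_4 = 47.1 × e^(−4 × 1.588) = 47.1 × 0.001745 = 0.08218 mm.

0.0822 mm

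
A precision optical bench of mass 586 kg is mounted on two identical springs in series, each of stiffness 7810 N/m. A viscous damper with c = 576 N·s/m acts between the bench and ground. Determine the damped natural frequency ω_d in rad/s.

2.53 rad/s

Series springs: 1/k_eq = 2/7810, so k_eq = 7810/2 = 3905 N/m.
ω_n = √(k_eq/m) = √(3905/586) = 2.581 rad/s.
Critical damping c_c = 2√(k_eq·m) = 2√(3905 × 586) = 3025 N·s/m, so ζ = c/c_c = 576/3025 = 0.1904.
ω_d = ω_n√(1 − ζ²) = 2.581 × √(1 − 0.0362) = 2.534 rad/s.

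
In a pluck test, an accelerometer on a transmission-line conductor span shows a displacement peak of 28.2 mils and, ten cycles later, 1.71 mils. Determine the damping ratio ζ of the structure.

Logarithmic decrement δ = (1/n)·ln(x₀/x_n) = (1/10)·ln(28.2/1.71) = (1/10)·ln(16.49) = 0.2803.
ζ = δ/√(4π² + δ²) = 0.2803/√(39.48 + 0.0786) = 0.2803/6.289 = 0.04456.

0.0446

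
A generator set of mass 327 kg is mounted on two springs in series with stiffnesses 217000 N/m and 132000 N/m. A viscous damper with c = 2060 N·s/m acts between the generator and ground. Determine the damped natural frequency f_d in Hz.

2.47 Hz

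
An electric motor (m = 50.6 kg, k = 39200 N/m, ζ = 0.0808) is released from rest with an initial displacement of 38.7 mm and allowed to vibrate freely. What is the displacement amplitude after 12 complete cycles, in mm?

Logarithmic decrement δ = 2πζ/√(1 − ζ²) = 2π × 0.08080/√(1 − 0.00653) = 0.5093.
After n cycles, x_n/x₀ = e^(−nδ), so x_12 = 38.7 × e^(−12 × 0.5093) = 38.7 × 0.002216 = 0.08575 mm.

0.0857 mm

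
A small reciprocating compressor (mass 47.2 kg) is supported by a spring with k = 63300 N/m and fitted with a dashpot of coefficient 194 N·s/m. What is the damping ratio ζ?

ω_n = √(k/m) = √(63300/47.2) = 36.62 rad/s.
Critical damping c_c = 2√(k·m) = 2√(63300 × 47.2) = 3457 N·s/m, so ζ = c/c_c = 194/3457 = 0.05612.

0.0561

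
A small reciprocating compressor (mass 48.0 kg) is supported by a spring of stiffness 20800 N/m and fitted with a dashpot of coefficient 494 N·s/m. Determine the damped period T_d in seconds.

ω_n = √(k/m) = √(20800/48.0) = 20.82 rad/s.
Critical damping c_c = 2√(k·m) = 2√(20800 × 48.0) = 1998 N·s/m, so ζ = c/c_c = 494/1998 = 0.2472.
ω_d = ω_n√(1 − ζ²) = 20.82 × √(1 − 0.0611) = 20.17 rad/s.
T_d = 2π/ω_d = 0.3115 s.

0.312 s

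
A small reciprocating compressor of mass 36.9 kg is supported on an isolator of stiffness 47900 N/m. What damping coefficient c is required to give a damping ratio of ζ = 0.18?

479 N·s/m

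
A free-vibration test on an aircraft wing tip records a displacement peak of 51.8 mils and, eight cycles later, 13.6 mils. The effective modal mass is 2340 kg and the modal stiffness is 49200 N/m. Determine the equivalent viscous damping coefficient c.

571 N·s/m

Logarithmic decrement δ = (1/n)·ln(x₀/x_n) = (1/8)·ln(51.8/13.6) = (1/8)·ln(3.809) = 0.1672.
ζ = δ/√(4π² + δ²) = 0.1672/√(39.48 + 0.0279) = 0.1672/6.285 = 0.02660.
c = ζ · 2√(km) = 0.02660 × 2√(49200 × 2340) = 0.02660 × 21460 = 570.7 N·s/m.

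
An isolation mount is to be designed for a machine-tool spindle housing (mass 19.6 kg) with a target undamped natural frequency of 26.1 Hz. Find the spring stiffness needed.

527000 N/m

ω_n = 2πf_n = 2π × 26.1 = 164.0 rad/s.
k = m·ω_n² = 19.6 × 164.0² = 19.6 × 26890 = 527100 N/m.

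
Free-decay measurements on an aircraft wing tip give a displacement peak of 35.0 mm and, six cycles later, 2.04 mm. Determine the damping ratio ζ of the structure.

0.0752

Logarithmic decrement δ = (1/n)·ln(x₀/x_n) = (1/6)·ln(35.0/2.04) = (1/6)·ln(17.16) = 0.4737.
ζ = δ/√(4π² + δ²) = 0.4737/√(39.48 + 0.224) = 0.4737/6.301 = 0.07518.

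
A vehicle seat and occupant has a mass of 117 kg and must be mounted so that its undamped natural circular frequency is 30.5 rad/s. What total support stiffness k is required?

109000 N/m

k = m·ω_n² = 117 × 30.50² = 117 × 930.2 = 108800 N/m.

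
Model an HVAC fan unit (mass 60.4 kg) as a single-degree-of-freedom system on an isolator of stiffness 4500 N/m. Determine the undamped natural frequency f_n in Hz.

ω_n = √(k/m) = √(4500/60.4) = √74.50 = 8.632 rad/s.
f_n = ω_n/(2π) = 8.632/6.283 = 1.374 Hz.

1.37 Hz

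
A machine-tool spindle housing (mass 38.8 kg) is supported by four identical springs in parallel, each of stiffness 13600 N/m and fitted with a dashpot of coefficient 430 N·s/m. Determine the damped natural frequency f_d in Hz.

5.89 Hz

Parallel springs add: k_eq = 4 × 13600 = 54400 N/m.
ω_n = √(k_eq/m) = √(54400/38.8) = 37.44 rad/s.
Critical damping c_c = 2√(k_eq·m) = 2√(54400 × 38.8) = 2906 N·s/m, so ζ = c/c_c = 430/2906 = 0.1480.
ω_d = ω_n√(1 − ζ²) = 37.44 × √(1 − 0.0219) = 37.03 rad/s.
f_d = ω_d/(2π) = 5.894 Hz.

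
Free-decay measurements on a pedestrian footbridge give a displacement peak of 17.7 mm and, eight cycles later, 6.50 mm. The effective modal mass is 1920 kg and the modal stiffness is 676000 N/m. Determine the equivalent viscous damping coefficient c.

Logarithmic decrement δ = (1/n)·ln(x₀/x_n) = (1/8)·ln(17.7/6.50) = (1/8)·ln(2.723) = 0.1252.
ζ = δ/√(4π² + δ²) = 0.1252/√(39.48 + 0.0157) = 0.1252/6.284 = 0.01993.
c = ζ · 2√(km) = 0.01993 × 2√(676000 × 1920) = 0.01993 × 72050 = 1436 N·s/m.

1440 N·s/m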